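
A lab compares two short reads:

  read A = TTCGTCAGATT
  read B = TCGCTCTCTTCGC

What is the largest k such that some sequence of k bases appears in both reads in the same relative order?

One common subsequence of length 7: T (read A #1, read B #1); then T (read A #2, read B #5); then C (read A #3, read B #6); then T (read A #5, read B #7); then C (read A #6, read B #8); then T (read A #10, read B #9); then T (read A #11, read B #10). Since dp[11][13] = 7, nothing longer is possible.

7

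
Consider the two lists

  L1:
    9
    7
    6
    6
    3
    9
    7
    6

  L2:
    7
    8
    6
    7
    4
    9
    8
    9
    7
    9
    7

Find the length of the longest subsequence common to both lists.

4

Match 9 at L1[1]=L2[8] → 7 at L1[2]=L2[9] → 9 at L1[6]=L2[10] → 7 at L1[7]=L2[11] — 4 values in the same relative order in both, and the DP table's final entry dp[8][11] is also 4, so no common subsequence is longer.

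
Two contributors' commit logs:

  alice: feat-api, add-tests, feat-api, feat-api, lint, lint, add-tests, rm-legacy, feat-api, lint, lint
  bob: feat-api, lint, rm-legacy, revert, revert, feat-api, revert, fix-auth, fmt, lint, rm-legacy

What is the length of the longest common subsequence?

5

Taking feat-api (alice #4, bob #1); then lint (alice #6, bob #2); then rm-legacy (alice #8, bob #3); then feat-api (alice #9, bob #6); then lint (alice #10, bob #10) gives a common subsequence of length 5. The LCS DP gives dp[11][11] = 5, so this is optimal.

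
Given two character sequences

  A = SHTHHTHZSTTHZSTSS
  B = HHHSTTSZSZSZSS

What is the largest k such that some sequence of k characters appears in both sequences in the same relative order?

Taking H at A[2]=B[1] → H at A[4]=B[2] → H at A[5]=B[3] → T at A[6]=B[6] → Z at A[8]=B[8] → S at A[9]=B[9] → Z at A[13]=B[10] → S at A[14]=B[11] → S at A[16]=B[13] → S at A[17]=B[14] gives a common subsequence of length 10. The LCS DP gives dp[17][14] = 10, so this is optimal.

10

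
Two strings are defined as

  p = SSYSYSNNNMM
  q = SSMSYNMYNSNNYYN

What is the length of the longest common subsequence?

8

Taking S at p[1]=q[2], then S at p[2]=q[4], then Y at p[3]=q[5], then Y at p[5]=q[8], then S at p[6]=q[10], then N at p[7]=q[11], then N at p[8]=q[12], then N at p[9]=q[15] gives a common subsequence of length 8. The LCS DP gives dp[11][15] = 8, so this is optimal.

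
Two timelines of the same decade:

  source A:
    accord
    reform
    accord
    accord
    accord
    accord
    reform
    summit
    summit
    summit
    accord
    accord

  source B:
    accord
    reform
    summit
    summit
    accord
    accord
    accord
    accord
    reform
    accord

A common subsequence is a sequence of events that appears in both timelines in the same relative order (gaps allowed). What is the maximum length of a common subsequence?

8

Match accord at source A[1]=source B[1], reform at source A[2]=source B[2], accord at source A[3]=source B[5], accord at source A[4]=source B[6], accord at source A[5]=source B[7], accord at source A[6]=source B[8], reform at source A[7]=source B[9], accord at source A[12]=source B[10] — 8 events in the same relative order in both. dp[12][10] = 8 confirms this is the maximum.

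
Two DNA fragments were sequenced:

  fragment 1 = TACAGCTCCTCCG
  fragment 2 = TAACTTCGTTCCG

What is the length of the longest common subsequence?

One common subsequence of length 10: T (fragment 1 #1, fragment 2 #1), A (fragment 1 #2, fragment 2 #2), A (fragment 1 #4, fragment 2 #3), C (fragment 1 #6, fragment 2 #4), T (fragment 1 #7, fragment 2 #6), C (fragment 1 #8, fragment 2 #7), T (fragment 1 #10, fragment 2 #10), C (fragment 1 #11, fragment 2 #11), C (fragment 1 #12, fragment 2 #12), G (fragment 1 #13, fragment 2 #13). The LCS DP gives dp[13][13] = 10, so this is optimal.

10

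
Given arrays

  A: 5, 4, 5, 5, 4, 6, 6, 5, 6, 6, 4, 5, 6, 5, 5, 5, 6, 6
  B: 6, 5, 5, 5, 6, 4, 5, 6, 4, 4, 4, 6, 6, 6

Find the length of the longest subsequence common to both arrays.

10

Pick 5 [1,2] → 5 [3,3] → 5 [4,4] → 4 [5,6] → 5 [8,7] → 6 [9,8] → 4 [11,11] → 6 [13,12] → 6 [17,13] → 6 [18,14]; all 10 values appear in both, in order. Since dp[18][14] = 10, nothing longer is possible.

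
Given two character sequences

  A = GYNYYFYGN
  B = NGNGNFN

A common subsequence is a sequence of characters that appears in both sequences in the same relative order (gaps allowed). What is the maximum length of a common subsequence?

Pick G at A[1]=B[4], then N at A[3]=B[5], then F at A[6]=B[6], then N at A[9]=B[7]; all 4 characters appear in both, in order, and the DP table's final entry dp[9][7] is also 4, so no common subsequence is longer.

4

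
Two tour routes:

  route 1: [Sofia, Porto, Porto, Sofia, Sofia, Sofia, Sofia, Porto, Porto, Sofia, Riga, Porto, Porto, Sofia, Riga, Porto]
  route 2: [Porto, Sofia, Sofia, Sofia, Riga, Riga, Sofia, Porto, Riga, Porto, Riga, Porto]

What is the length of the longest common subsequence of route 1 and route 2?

Taking Porto (route 1 #3, route 2 #1); then Sofia (route 1 #4, route 2 #2); then Sofia (route 1 #5, route 2 #3); then Sofia (route 1 #6, route 2 #4); then Sofia (route 1 #7, route 2 #7); then Porto (route 1 #9, route 2 #8); then Riga (route 1 #11, route 2 #9); then Porto (route 1 #13, route 2 #10); then Riga (route 1 #15, route 2 #11); then Porto (route 1 #16, route 2 #12) gives a common subsequence of length 10. dp[16][12] = 10 confirms this is the maximum.

10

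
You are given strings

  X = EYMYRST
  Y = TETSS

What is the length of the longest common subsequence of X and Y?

2

One common subsequence of length 2: E (X #1, Y #2); then S (X #6, Y #5). The LCS DP gives dp[7][5] = 2, so this is optimal.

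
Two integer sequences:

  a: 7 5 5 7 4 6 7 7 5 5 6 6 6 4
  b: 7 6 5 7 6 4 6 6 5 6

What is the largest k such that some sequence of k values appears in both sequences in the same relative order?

Taking 7 at a[1]=b[1], 5 at a[3]=b[3], 7 at a[4]=b[4], 4 at a[5]=b[6], 6 at a[6]=b[8], 5 at a[10]=b[9], 6 at a[13]=b[10] gives a common subsequence of length 7. The LCS DP gives dp[14][10] = 7, so this is optimal.

7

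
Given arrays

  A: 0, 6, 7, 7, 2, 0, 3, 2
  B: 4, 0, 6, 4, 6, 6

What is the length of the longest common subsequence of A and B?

2

Let dp[i][j] be the LCS length of the first i values of A and the first j values of B. dp[i][j] = dp[i-1][j-1]+1 when the i-th and j-th values match, else max(dp[i-1][j], dp[i][j-1]).
    ·  4  0  6  4  6  6
 ·  0  0  0  0  0  0  0
 0  0  0  1  1  1  1  1
 6  0  0  1  2  2  2  2
 7  0  0  1  2  2  2  2
 7  0  0  1  2  2  2  2
 2  0  0  1  2  2  2  2
 0  0  0  1  2  2  2  2
 3  0  0  1  2  2  2  2
 2  0  0  1  2  2  2  2
dp[8][6] = 2. One LCS (by backtracking along matches): 0, 6.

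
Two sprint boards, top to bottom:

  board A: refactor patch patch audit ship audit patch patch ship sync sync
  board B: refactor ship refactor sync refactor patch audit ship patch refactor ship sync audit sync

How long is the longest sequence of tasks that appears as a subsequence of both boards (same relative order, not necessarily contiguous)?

Taking refactor (board A #1, board B #5) → patch (board A #3, board B #6) → audit (board A #4, board B #7) → ship (board A #5, board B #8) → patch (board A #7, board B #9) → ship (board A #9, board B #11) → sync (board A #10, board B #12) → sync (board A #11, board B #14) gives a common subsequence of length 8. The LCS DP gives dp[11][14] = 8, so this is optimal.

8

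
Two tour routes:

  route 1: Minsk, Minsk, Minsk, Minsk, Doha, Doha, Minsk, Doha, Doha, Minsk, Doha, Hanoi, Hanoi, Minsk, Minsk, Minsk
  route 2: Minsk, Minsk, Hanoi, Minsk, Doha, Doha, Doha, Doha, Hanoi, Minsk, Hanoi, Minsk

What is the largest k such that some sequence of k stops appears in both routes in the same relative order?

Pick Minsk at route 1[1]=route 2[1]; then Minsk at route 1[2]=route 2[2]; then Minsk at route 1[4]=route 2[4]; then Doha at route 1[5]=route 2[5]; then Doha at route 1[6]=route 2[6]; then Doha at route 1[8]=route 2[7]; then Doha at route 1[9]=route 2[8]; then Minsk at route 1[10]=route 2[10]; then Hanoi at route 1[13]=route 2[11]; then Minsk at route 1[16]=route 2[12]; all 10 stops appear in both, in order. dp[16][12] = 10 confirms this is the maximum.

10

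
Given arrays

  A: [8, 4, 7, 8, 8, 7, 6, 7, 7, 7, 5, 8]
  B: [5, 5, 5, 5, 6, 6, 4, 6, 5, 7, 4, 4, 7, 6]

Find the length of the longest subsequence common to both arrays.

Match 4 at A[2]=B[7]; then 7 at A[3]=B[10]; then 7 at A[6]=B[13]; then 6 at A[7]=B[14] — 4 values in the same relative order in both. The LCS DP gives dp[12][14] = 4, so this is optimal.

4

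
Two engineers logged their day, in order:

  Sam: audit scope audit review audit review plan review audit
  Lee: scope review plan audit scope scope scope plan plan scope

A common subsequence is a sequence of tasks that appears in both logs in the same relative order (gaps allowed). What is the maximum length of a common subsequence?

One common subsequence of length 4: scope at Sam[2]=Lee[1], then review at Sam[4]=Lee[2], then audit at Sam[5]=Lee[4], then plan at Sam[7]=Lee[9], and the DP table's final entry dp[9][10] is also 4, so no common subsequence is longer.

4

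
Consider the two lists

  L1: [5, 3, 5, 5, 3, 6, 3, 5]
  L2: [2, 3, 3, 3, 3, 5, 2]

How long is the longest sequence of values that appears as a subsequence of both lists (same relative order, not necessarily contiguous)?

4

Pick 3 [2,3] → 3 [5,4] → 3 [7,5] → 5 [8,6]; all 4 values appear in both, in order. Since dp[8][7] = 4, nothing longer is possible.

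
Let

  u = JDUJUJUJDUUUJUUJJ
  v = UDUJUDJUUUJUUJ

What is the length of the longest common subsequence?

Match D [2,2], U [3,3], J [4,4], U [5,5], J [8,7], U [10,8], U [11,9], U [12,10], J [13,11], U [14,12], U [15,13], J [17,14] — 12 characters in the same relative order in both. The LCS DP gives dp[17][14] = 12, so this is optimal.

12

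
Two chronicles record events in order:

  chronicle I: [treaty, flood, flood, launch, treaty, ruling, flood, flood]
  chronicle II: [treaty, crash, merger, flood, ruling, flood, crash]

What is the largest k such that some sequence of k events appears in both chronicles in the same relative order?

4

One common subsequence of length 4: treaty at chronicle I[1]=chronicle II[1], flood at chronicle I[3]=chronicle II[4], ruling at chronicle I[6]=chronicle II[5], flood at chronicle I[7]=chronicle II[6]. Since dp[8][7] = 4, nothing longer is possible.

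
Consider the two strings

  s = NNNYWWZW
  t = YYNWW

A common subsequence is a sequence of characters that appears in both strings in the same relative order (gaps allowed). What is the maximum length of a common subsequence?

3

Let dp[i][j] be the LCS length of the first i characters of s and the first j characters of t. dp[i][j] = dp[i-1][j-1]+1 when the i-th and j-th characters match, else max(dp[i-1][j], dp[i][j-1]).
    ·  Y  Y  N  W  W
 ·  0  0  0  0  0  0
 N  0  0  0  1  1  1
 N  0  0  0  1  1  1
 N  0  0  0  1  1  1
 Y  0  1  1  1  1  1
 W  0  1  1  1  2  2
 W  0  1  1  1  2  3
 Z  0  1  1  1  2  3
 W  0  1  1  1  2  3
dp[8][5] = 3. One LCS (by backtracking along matches): NWW.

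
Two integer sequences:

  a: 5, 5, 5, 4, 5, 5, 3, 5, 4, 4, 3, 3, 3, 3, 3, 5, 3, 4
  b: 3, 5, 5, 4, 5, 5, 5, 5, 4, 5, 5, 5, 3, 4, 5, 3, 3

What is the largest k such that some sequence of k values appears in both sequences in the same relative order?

Match 5 [1,6] → 5 [2,7] → 5 [3,8] → 4 [4,9] → 5 [5,11] → 5 [6,12] → 3 [7,13] → 5 [8,15] → 3 [15,16] → 3 [17,17] — 10 values in the same relative order in both. Since dp[18][17] = 10, nothing longer is possible.

10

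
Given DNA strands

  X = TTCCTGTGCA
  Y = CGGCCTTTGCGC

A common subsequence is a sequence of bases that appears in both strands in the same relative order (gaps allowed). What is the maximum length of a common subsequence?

6

One common subsequence of length 6: T [1,6], then T [2,7], then T [5,8], then G [6,9], then G [8,11], then C [9,12]. dp[10][12] = 6 confirms this is the maximum.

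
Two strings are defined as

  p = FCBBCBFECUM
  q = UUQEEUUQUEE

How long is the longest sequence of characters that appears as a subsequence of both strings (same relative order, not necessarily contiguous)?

Taking E [8,5]; then U [10,9] gives a common subsequence of length 2, and the DP table's final entry dp[11][11] is also 2, so no common subsequence is longer.

2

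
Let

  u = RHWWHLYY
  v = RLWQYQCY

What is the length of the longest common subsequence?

One common subsequence of length 4: R [1,1], W [3,3], Y [7,5], Y [8,8]. Since dp[8][8] = 4, nothing longer is possible.

4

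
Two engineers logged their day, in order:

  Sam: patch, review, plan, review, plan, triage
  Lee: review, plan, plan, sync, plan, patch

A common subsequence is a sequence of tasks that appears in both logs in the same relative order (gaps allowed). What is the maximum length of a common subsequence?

3

Taking review [2,1]; then plan [3,3]; then plan [5,5] gives a common subsequence of length 3. dp[6][6] = 3 confirms this is the maximum.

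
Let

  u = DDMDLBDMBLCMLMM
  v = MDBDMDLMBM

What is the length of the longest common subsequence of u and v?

Pick D (u #1, v #2), then D (u #2, v #4), then M (u #3, v #5), then D (u #4, v #6), then L (u #5, v #7), then M (u #8, v #8), then B (u #9, v #9), then M (u #15, v #10); all 8 characters appear in both, in order. The LCS DP gives dp[15][10] = 8, so this is optimal.

8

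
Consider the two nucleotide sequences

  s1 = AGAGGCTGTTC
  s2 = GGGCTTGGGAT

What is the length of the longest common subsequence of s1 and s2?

Let dp[i][j] be the LCS length of the first i bases of s1 and the first j bases of s2. dp[i][j] = dp[i-1][j-1]+1 when the i-th and j-th bases match, else max(dp[i-1][j], dp[i][j-1]).
    ·  G  G  G  C  T  T  G  G  G  A  T
 ·  0  0  0  0  0  0  0  0  0  0  0  0
 A  0  0  0  0  0  0  0  0  0  0  1  1
 G  0  1  1  1  1  1  1  1  1  1  1  1
 A  0  1  1  1  1  1  1  1  1  1  2  2
 G  0  1  2  2  2  2  2  2  2  2  2  2
 G  0  1  2  3  3  3  3  3  3  3  3  3
 C  0  1  2  3  4  4  4  4  4  4  4  4
 T  0  1  2  3  4  5  5  5  5  5  5  5
 G  0  1  2  3  4  5  5  6  6  6  6  6
 T  0  1  2  3  4  5  6  6  6  6  6  7
 T  0  1  2  3  4  5  6  6  6  6  6  7
 C  0  1  2  3  4  5  6  6  6  6  6  7
dp[11][11] = 7. One LCS (by backtracking along matches): GGGCTGT.

7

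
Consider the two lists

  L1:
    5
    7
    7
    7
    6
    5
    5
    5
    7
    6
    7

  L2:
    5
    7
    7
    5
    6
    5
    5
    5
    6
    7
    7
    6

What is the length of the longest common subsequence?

9

Pick 5 at L1[1]=L2[1]; then 7 at L1[2]=L2[2]; then 7 at L1[3]=L2[3]; then 6 at L1[5]=L2[5]; then 5 at L1[6]=L2[6]; then 5 at L1[7]=L2[7]; then 5 at L1[8]=L2[8]; then 7 at L1[9]=L2[11]; then 6 at L1[10]=L2[12]; all 9 values appear in both, in order. Since dp[11][12] = 9, nothing longer is possible.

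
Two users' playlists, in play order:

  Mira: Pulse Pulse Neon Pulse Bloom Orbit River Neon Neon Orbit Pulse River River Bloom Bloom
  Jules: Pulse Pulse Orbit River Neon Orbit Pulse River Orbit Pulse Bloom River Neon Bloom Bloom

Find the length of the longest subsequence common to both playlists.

Match Pulse at Mira[2]=Jules[1] → Pulse at Mira[4]=Jules[2] → Orbit at Mira[6]=Jules[3] → River at Mira[7]=Jules[4] → Neon at Mira[9]=Jules[5] → Orbit at Mira[10]=Jules[6] → Pulse at Mira[11]=Jules[7] → River at Mira[12]=Jules[8] → River at Mira[13]=Jules[12] → Bloom at Mira[14]=Jules[14] → Bloom at Mira[15]=Jules[15] — 11 songs in the same relative order in both. The LCS DP gives dp[15][15] = 11, so this is optimal.

11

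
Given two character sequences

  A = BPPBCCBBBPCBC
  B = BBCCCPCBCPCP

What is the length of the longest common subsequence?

Match B at A[1]=B[1], B at A[4]=B[2], C at A[5]=B[4], C at A[6]=B[5], P at A[10]=B[6], C at A[11]=B[7], B at A[12]=B[8], C at A[13]=B[11] — 8 characters in the same relative order in both. dp[13][12] = 8 confirms this is the maximum.

8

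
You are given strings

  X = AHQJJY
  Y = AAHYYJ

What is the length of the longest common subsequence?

3

Let dp[i][j] be the LCS length of the first i characters of X and the first j characters of Y. dp[i][j] = dp[i-1][j-1]+1 when the i-th and j-th characters match, else max(dp[i-1][j], dp[i][j-1]).
    ·  A  A  H  Y  Y  J
 ·  0  0  0  0  0  0  0
 A  0  1  1  1  1  1  1
 H  0  1  1  2  2  2  2
 Q  0  1  1  2  2  2  2
 J  0  1  1  2  2  2  3
 J  0  1  1  2  2  2  3
 Y  0  1  1  2  3  3  3
dp[6][6] = 3. One LCS (by backtracking along matches): AHJ.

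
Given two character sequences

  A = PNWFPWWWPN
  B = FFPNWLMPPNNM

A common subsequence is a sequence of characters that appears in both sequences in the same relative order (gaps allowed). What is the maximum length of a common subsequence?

Let dp[i][j] be the LCS length of the first i characters of A and the first j characters of B. dp[i][j] = dp[i-1][j-1]+1 when the i-th and j-th characters match, else max(dp[i-1][j], dp[i][j-1]).
    ·  F  F  P  N  W  L  M  P  P  N  N  M
 ·  0  0  0  0  0  0  0  0  0  0  0  0  0
 P  0  0  0  1  1  1  1  1  1  1  1  1  1
 N  0  0  0  1  2  2  2  2  2  2  2  2  2
 W  0  0  0  1  2  3  3  3  3  3  3  3  3
 F  0  1  1  1  2  3  3  3  3  3  3  3  3
 P  0  1  1  2  2  3  3  3  4  4  4  4  4
 W  0  1  1  2  2  3  3  3  4  4  4  4  4
 W  0  1  1  2  2  3  3  3  4  4  4  4  4
 W  0  1  1  2  2  3  3  3  4  4  4  4  4
 P  0  1  1  2  2  3  3  3  4  5  5  5  5
 N  0  1  1  2  3  3  3  3  4  5  6  6  6
dp[10][12] = 6. One LCS (by backtracking along matches): PNWPPN.

6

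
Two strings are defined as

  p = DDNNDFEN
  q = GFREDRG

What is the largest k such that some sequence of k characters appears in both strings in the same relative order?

Taking F at p[6]=q[2], then E at p[7]=q[4] gives a common subsequence of length 2, and the DP table's final entry dp[8][7] is also 2, so no common subsequence is longer.

2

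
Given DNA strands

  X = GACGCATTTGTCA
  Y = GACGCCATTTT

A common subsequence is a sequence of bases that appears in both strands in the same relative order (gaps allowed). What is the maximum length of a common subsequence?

Let dp[i][j] be the LCS length of the first i bases of X and the first j bases of Y. dp[i][j] = dp[i-1][j-1]+1 when the i-th and j-th bases match, else max(dp[i-1][j], dp[i][j-1]).
    ·  G  A  C  G  C  C  A  T  T  T  T
 ·  0  0  0  0  0  0  0  0  0  0  0  0
 G  0  1  1  1  1  1  1  1  1  1  1  1
 A  0  1  2  2  2  2  2  2  2  2  2  2
 C  0  1  2  3  3  3  3  3  3  3  3  3
 G  0  1  2  3  4  4  4  4  4  4  4  4
 C  0  1  2  3  4  5  5  5  5  5  5  5
 A  0  1  2  3  4  5  5  6  6  6  6  6
 T  0  1  2  3  4  5  5  6  7  7  7  7
 T  0  1  2  3  4  5  5  6  7  8  8  8
 T  0  1  2  3  4  5  5  6  7  8  9  9
 G  0  1  2  3  4  5  5  6  7  8  9  9
 T  0  1  2  3  4  5  5  6  7  8  9 10
 C  0  1  2  3  4  5  6  6  7  8  9 10
 A  0  1  2  3  4  5  6  7  7  8  9 10
dp[13][11] = 10. One LCS (by backtracking along matches): GACGCATTTT.

10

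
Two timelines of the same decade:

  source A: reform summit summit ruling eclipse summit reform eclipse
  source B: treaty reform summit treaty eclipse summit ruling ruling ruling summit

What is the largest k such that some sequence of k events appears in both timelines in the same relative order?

5

Pick reform (source A #1, source B #2), then summit (source A #2, source B #3), then summit (source A #3, source B #6), then ruling (source A #4, source B #9), then summit (source A #6, source B #10); all 5 events appear in both, in order. Since dp[8][10] = 5, nothing longer is possible.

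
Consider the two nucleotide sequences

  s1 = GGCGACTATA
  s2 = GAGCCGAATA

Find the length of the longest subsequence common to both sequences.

Pick G [1,1]; then G [2,3]; then C [3,5]; then G [4,6]; then A [5,7]; then A [8,8]; then T [9,9]; then A [10,10]; all 8 bases appear in both, in order. The LCS DP gives dp[10][10] = 8, so this is optimal.

8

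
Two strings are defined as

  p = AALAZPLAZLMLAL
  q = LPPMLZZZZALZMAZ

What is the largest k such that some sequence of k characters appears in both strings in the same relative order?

One common subsequence of length 7: L [3,1], then P [6,3], then L [7,5], then A [8,10], then Z [9,12], then M [11,13], then A [13,14]. The LCS DP gives dp[14][15] = 7, so this is optimal.

7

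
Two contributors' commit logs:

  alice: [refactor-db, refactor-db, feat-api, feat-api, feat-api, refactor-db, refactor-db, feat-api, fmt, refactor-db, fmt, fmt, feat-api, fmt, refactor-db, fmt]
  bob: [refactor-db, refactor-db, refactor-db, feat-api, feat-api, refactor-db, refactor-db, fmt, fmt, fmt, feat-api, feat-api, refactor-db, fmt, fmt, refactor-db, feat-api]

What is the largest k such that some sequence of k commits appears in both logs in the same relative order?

12

Taking refactor-db [1,2], then refactor-db [2,3], then feat-api [4,4], then feat-api [5,5], then refactor-db [6,6], then refactor-db [7,7], then fmt [9,8], then fmt [11,9], then fmt [12,10], then feat-api [13,12], then fmt [14,15], then refactor-db [15,16] gives a common subsequence of length 12. dp[16][17] = 12 confirms this is the maximum.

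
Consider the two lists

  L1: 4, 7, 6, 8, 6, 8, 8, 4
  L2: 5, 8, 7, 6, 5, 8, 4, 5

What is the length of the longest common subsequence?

Let dp[i][j] be the LCS length of the first i values of L1 and the first j values of L2. dp[i][j] = dp[i-1][j-1]+1 when the i-th and j-th values match, else max(dp[i-1][j], dp[i][j-1]).
    ·  5  8  7  6  5  8  4  5
 ·  0  0  0  0  0  0  0  0  0
 4  0  0  0  0  0  0  0  1  1
 7  0  0  0  1  1  1  1  1  1
 6  0  0  0  1  2  2  2  2  2
 8  0  0  1  1  2  2  3  3  3
 6  0  0  1  1  2  2  3  3  3
 8  0  0  1  1  2  2  3  3  3
 8  0  0  1  1  2  2  3  3  3
 4  0  0  1  1  2  2  3  4  4
dp[8][8] = 4. One LCS (by backtracking along matches): 7, 6, 8, 4.

4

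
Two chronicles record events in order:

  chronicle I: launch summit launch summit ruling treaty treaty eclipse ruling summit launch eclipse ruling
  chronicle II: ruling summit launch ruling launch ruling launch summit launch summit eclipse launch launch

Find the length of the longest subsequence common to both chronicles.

One common subsequence of length 7: summit (chronicle I #2, chronicle II #2), launch (chronicle I #3, chronicle II #3), ruling (chronicle I #5, chronicle II #4), ruling (chronicle I #9, chronicle II #6), summit (chronicle I #10, chronicle II #8), launch (chronicle I #11, chronicle II #9), eclipse (chronicle I #12, chronicle II #11). dp[13][13] = 7 confirms this is the maximum.

7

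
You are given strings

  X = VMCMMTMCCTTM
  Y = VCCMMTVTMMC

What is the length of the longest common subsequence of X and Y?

Let dp[i][j] be the LCS length of the first i characters of X and the first j characters of Y. dp[i][j] = dp[i-1][j-1]+1 when the i-th and j-th characters match, else max(dp[i-1][j], dp[i][j-1]).
    ·  V  C  C  M  M  T  V  T  M  M  C
 ·  0  0  0  0  0  0  0  0  0  0  0  0
 V  0  1  1  1  1  1  1  1  1  1  1  1
 M  0  1  1  1  2  2  2  2  2  2  2  2
 C  0  1  2  2  2  2  2  2  2  2  2  3
 M  0  1  2  2  3  3  3  3  3  3  3  3
 M  0  1  2  2  3  4  4  4  4  4  4  4
 T  0  1  2  2  3  4  5  5  5  5  5  5
 M  0  1  2  2  3  4  5  5  5  6  6  6
 C  0  1  2  3  3  4  5  5  5  6  6  7
 C  0  1  2  3  3  4  5  5  5  6  6  7
 T  0  1  2  3  3  4  5  5  6  6  6  7
 T  0  1  2  3  3  4  5  5  6  6  6  7
 M  0  1  2  3  4  4  5  5  6  7  7  7
dp[12][11] = 7. One LCS (by backtracking along matches): VCMMTMC.

7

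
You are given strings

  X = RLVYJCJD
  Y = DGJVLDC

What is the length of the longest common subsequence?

2

One common subsequence of length 2: L [2,5], then C [6,7], and the DP table's final entry dp[8][7] is also 2, so no common subsequence is longer.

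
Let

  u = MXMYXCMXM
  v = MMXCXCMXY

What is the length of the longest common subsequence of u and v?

6

Match M at u[1]=v[2], then X at u[2]=v[3], then X at u[5]=v[5], then C at u[6]=v[6], then M at u[7]=v[7], then X at u[8]=v[8] — 6 characters in the same relative order in both. dp[9][9] = 6 confirms this is the maximum.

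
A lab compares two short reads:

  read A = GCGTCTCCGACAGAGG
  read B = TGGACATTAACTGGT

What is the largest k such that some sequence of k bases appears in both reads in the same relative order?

8

Match G at read A[1]=read B[3] → C at read A[2]=read B[5] → T at read A[4]=read B[7] → T at read A[6]=read B[8] → A at read A[10]=read B[10] → C at read A[11]=read B[11] → G at read A[13]=read B[13] → G at read A[15]=read B[14] — 8 bases in the same relative order in both. The LCS DP gives dp[16][15] = 8, so this is optimal.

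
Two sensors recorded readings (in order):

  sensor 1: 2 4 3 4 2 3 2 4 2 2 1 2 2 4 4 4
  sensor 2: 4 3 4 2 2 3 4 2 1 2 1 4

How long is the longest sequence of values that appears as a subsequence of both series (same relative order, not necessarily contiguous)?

10

Match 4 (sensor 1 #2, sensor 2 #1), 3 (sensor 1 #3, sensor 2 #2), 4 (sensor 1 #4, sensor 2 #3), 2 (sensor 1 #5, sensor 2 #5), 3 (sensor 1 #6, sensor 2 #6), 4 (sensor 1 #8, sensor 2 #7), 2 (sensor 1 #9, sensor 2 #8), 2 (sensor 1 #10, sensor 2 #10), 1 (sensor 1 #11, sensor 2 #11), 4 (sensor 1 #16, sensor 2 #12) — 10 values in the same relative order in both. The LCS DP gives dp[16][12] = 10, so this is optimal.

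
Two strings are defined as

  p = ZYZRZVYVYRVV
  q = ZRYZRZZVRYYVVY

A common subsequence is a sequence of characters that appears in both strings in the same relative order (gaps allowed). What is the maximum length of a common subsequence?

10

Taking Z [1,1], then Y [2,3], then Z [3,4], then R [4,5], then Z [5,7], then V [6,8], then Y [7,10], then Y [9,11], then V [11,12], then V [12,13] gives a common subsequence of length 10. The LCS DP gives dp[12][14] = 10, so this is optimal.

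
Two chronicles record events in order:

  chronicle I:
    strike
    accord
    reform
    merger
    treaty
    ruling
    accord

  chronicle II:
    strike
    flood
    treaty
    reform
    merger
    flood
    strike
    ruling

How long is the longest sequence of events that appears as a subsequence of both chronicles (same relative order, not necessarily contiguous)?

One common subsequence of length 4: strike at chronicle I[1]=chronicle II[1], reform at chronicle I[3]=chronicle II[4], merger at chronicle I[4]=chronicle II[5], ruling at chronicle I[6]=chronicle II[8], and the DP table's final entry dp[7][8] is also 4, so no common subsequence is longer.

4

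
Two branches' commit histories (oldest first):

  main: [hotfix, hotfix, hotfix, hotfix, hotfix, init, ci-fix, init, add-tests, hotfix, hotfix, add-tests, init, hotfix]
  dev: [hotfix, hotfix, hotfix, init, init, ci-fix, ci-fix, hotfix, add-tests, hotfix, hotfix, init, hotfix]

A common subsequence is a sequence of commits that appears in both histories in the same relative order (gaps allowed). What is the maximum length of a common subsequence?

10

Match hotfix (main #1, dev #1); then hotfix (main #2, dev #2); then hotfix (main #3, dev #3); then init (main #6, dev #5); then ci-fix (main #7, dev #7); then add-tests (main #9, dev #9); then hotfix (main #10, dev #10); then hotfix (main #11, dev #11); then init (main #13, dev #12); then hotfix (main #14, dev #13) — 10 commits in the same relative order in both. dp[14][13] = 10 confirms this is the maximum.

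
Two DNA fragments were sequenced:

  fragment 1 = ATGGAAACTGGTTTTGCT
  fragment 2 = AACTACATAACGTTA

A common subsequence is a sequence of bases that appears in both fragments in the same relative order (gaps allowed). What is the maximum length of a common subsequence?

9

Match A (fragment 1 #1, fragment 2 #2); then T (fragment 1 #2, fragment 2 #4); then A (fragment 1 #5, fragment 2 #7); then A (fragment 1 #6, fragment 2 #9); then A (fragment 1 #7, fragment 2 #10); then C (fragment 1 #8, fragment 2 #11); then G (fragment 1 #11, fragment 2 #12); then T (fragment 1 #12, fragment 2 #13); then T (fragment 1 #13, fragment 2 #14) — 9 bases in the same relative order in both, and the DP table's final entry dp[18][15] is also 9, so no common subsequence is longer.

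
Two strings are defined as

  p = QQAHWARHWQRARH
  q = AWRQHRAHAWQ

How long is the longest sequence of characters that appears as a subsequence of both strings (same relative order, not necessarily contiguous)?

Pick A (p #3, q #1) → W (p #5, q #2) → R (p #7, q #3) → H (p #8, q #5) → R (p #11, q #6) → A (p #12, q #7) → H (p #14, q #8); all 7 characters appear in both, in order. dp[14][11] = 7 confirms this is the maximum.

7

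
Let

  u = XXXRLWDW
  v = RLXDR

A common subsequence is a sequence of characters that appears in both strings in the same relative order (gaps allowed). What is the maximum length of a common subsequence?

Let dp[i][j] be the LCS length of the first i characters of u and the first j characters of v. dp[i][j] = dp[i-1][j-1]+1 when the i-th and j-th characters match, else max(dp[i-1][j], dp[i][j-1]).
    ·  R  L  X  D  R
 ·  0  0  0  0  0  0
 X  0  0  0  1  1  1
 X  0  0  0  1  1  1
 X  0  0  0  1  1  1
 R  0  1  1  1  1  2
 L  0  1  2  2  2  2
 W  0  1  2  2  2  2
 D  0  1  2  2  3  3
 W  0  1  2  2  3  3
dp[8][5] = 3. One LCS (by backtracking along matches): RLD.

3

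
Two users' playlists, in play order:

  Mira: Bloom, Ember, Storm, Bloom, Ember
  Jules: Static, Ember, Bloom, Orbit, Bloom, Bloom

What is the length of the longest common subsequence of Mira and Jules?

Taking Bloom (Mira #1, Jules #5) → Bloom (Mira #4, Jules #6) gives a common subsequence of length 2. dp[5][6] = 2 confirms this is the maximum.

2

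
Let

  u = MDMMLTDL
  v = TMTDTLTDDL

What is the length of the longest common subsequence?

6

One common subsequence of length 6: M at u[1]=v[2] → D at u[2]=v[4] → L at u[5]=v[6] → T at u[6]=v[7] → D at u[7]=v[9] → L at u[8]=v[10], and the DP table's final entry dp[8][10] is also 6, so no common subsequence is longer.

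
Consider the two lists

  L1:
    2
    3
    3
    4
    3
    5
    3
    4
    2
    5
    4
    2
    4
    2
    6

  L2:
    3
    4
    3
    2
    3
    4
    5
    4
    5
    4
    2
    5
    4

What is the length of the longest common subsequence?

9

Match 2 at L1[1]=L2[4], then 3 at L1[3]=L2[5], then 4 at L1[4]=L2[6], then 5 at L1[6]=L2[7], then 4 at L1[8]=L2[8], then 5 at L1[10]=L2[9], then 4 at L1[11]=L2[10], then 2 at L1[12]=L2[11], then 4 at L1[13]=L2[13] — 9 values in the same relative order in both. The LCS DP gives dp[15][13] = 9, so this is optimal.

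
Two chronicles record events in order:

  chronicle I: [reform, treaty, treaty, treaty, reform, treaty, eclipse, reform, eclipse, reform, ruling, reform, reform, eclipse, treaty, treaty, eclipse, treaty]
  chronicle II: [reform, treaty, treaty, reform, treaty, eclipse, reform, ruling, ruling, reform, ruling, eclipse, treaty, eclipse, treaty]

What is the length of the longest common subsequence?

13

One common subsequence of length 13: reform (chronicle I #1, chronicle II #1) → treaty (chronicle I #3, chronicle II #2) → treaty (chronicle I #4, chronicle II #3) → reform (chronicle I #5, chronicle II #4) → treaty (chronicle I #6, chronicle II #5) → eclipse (chronicle I #7, chronicle II #6) → reform (chronicle I #8, chronicle II #7) → reform (chronicle I #10, chronicle II #10) → ruling (chronicle I #11, chronicle II #11) → eclipse (chronicle I #14, chronicle II #12) → treaty (chronicle I #16, chronicle II #13) → eclipse (chronicle I #17, chronicle II #14) → treaty (chronicle I #18, chronicle II #15). The LCS DP gives dp[18][15] = 13, so this is optimal.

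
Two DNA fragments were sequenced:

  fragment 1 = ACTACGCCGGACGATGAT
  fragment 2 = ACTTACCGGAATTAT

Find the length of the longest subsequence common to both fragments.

One common subsequence of length 13: A [1,1]; then C [2,2]; then T [3,4]; then A [4,5]; then C [7,6]; then C [8,7]; then G [9,8]; then G [10,9]; then A [11,10]; then A [14,11]; then T [15,13]; then A [17,14]; then T [18,15]. dp[18][15] = 13 confirms this is the maximum.

13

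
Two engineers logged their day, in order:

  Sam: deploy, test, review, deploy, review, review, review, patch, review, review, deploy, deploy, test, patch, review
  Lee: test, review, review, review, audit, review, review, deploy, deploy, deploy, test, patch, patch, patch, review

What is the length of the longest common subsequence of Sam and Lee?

11

One common subsequence of length 11: test at Sam[2]=Lee[1]; then review at Sam[3]=Lee[2]; then review at Sam[5]=Lee[3]; then review at Sam[6]=Lee[4]; then review at Sam[7]=Lee[6]; then review at Sam[9]=Lee[7]; then deploy at Sam[11]=Lee[9]; then deploy at Sam[12]=Lee[10]; then test at Sam[13]=Lee[11]; then patch at Sam[14]=Lee[14]; then review at Sam[15]=Lee[15]. Since dp[15][15] = 11, nothing longer is possible.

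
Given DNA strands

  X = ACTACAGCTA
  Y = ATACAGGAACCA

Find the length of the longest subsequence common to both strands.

Pick A [1,1]; then T [3,2]; then A [4,3]; then C [5,4]; then A [6,5]; then G [7,7]; then C [8,11]; then A [10,12]; all 8 bases appear in both, in order. Since dp[10][12] = 8, nothing longer is possible.

8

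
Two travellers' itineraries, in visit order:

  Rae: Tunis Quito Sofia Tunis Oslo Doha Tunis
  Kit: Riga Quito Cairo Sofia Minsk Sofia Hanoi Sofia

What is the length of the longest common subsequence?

2

Taking Quito (Rae #2, Kit #2), then Sofia (Rae #3, Kit #8) gives a common subsequence of length 2. dp[7][8] = 2 confirms this is the maximum.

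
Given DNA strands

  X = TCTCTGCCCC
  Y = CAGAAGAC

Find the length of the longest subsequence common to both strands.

Match C (X #2, Y #1) → G (X #6, Y #6) → C (X #10, Y #8) — 3 bases in the same relative order in both. dp[10][8] = 3 confirms this is the maximum.

3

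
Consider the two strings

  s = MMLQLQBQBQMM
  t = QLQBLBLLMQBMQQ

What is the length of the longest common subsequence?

Taking L at s[3]=t[2], then Q at s[4]=t[3], then L at s[5]=t[8], then Q at s[6]=t[10], then B at s[7]=t[11], then Q at s[8]=t[13], then Q at s[10]=t[14] gives a common subsequence of length 7. Since dp[12][14] = 7, nothing longer is possible.

7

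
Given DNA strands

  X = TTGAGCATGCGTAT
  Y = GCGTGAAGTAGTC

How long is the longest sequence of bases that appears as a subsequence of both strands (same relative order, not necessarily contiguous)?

Match T [2,4]; then G [3,5]; then A [4,6]; then A [7,7]; then G [11,8]; then T [12,9]; then A [13,10]; then T [14,12] — 8 bases in the same relative order in both, and the DP table's final entry dp[14][13] is also 8, so no common subsequence is longer.

8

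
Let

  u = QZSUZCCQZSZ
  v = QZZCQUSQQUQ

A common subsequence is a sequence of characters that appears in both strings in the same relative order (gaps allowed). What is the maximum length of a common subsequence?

Let dp[i][j] be the LCS length of the first i characters of u and the first j characters of v. dp[i][j] = dp[i-1][j-1]+1 when the i-th and j-th characters match, else max(dp[i-1][j], dp[i][j-1]).
    ·  Q  Z  Z  C  Q  U  S  Q  Q  U  Q
 ·  0  0  0  0  0  0  0  0  0  0  0  0
 Q  0  1  1  1  1  1  1  1  1  1  1  1
 Z  0  1  2  2  2  2  2  2  2  2  2  2
 S  0  1  2  2  2  2  2  3  3  3  3  3
 U  0  1  2  2  2  2  3  3  3  3  4  4
 Z  0  1  2  3  3  3  3  3  3  3  4  4
 C  0  1  2  3  4  4  4  4  4  4  4  4
 C  0  1  2  3  4  4  4  4  4  4  4  4
 Q  0  1  2  3  4  5  5  5  5  5  5  5
 Z  0  1  2  3  4  5  5  5  5  5  5  5
 S  0  1  2  3  4  5  5  6  6  6  6  6
 Z  0  1  2  3  4  5  5  6  6  6  6  6
dp[11][11] = 6. One LCS (by backtracking along matches): QZZCQS.

6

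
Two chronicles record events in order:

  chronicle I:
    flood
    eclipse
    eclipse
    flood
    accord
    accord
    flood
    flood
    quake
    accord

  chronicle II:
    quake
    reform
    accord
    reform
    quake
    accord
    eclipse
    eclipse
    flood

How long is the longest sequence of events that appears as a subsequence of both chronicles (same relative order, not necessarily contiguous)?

3

Taking eclipse (chronicle I #2, chronicle II #7) → eclipse (chronicle I #3, chronicle II #8) → flood (chronicle I #8, chronicle II #9) gives a common subsequence of length 3, and the DP table's final entry dp[10][9] is also 3, so no common subsequence is longer.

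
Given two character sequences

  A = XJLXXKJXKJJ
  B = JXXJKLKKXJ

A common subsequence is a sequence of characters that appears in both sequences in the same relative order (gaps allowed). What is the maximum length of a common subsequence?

6

Match X at A[1]=B[3], then J at A[2]=B[4], then L at A[3]=B[6], then K at A[6]=B[8], then X at A[8]=B[9], then J at A[11]=B[10] — 6 characters in the same relative order in both. dp[11][10] = 6 confirms this is the maximum.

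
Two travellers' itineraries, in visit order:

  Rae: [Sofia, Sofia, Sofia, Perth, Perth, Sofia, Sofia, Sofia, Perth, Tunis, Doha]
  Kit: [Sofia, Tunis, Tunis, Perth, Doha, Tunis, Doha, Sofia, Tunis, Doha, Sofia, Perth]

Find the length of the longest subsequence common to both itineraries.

One common subsequence of length 5: Sofia (Rae #1, Kit #1), Perth (Rae #4, Kit #4), Sofia (Rae #6, Kit #8), Sofia (Rae #8, Kit #11), Perth (Rae #9, Kit #12), and the DP table's final entry dp[11][12] is also 5, so no common subsequence is longer.

5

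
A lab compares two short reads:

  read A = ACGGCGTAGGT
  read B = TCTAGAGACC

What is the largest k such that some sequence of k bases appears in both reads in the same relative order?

Taking C at read A[5]=read B[2]; then T at read A[7]=read B[3]; then A at read A[8]=read B[4]; then G at read A[9]=read B[5]; then G at read A[10]=read B[7] gives a common subsequence of length 5. dp[11][10] = 5 confirms this is the maximum.

5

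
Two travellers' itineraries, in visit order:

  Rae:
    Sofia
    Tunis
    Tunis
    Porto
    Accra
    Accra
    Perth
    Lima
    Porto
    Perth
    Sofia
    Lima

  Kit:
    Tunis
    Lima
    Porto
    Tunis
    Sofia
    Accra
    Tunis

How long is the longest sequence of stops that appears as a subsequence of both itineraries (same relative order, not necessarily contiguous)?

4

Pick Tunis [3,1] → Lima [8,2] → Porto [9,3] → Sofia [11,5]; all 4 stops appear in both, in order, and the DP table's final entry dp[12][7] is also 4, so no common subsequence is longer.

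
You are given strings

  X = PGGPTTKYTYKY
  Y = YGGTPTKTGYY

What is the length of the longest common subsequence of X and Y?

8

Pick G [2,2], then G [3,3], then P [4,5], then T [6,6], then K [7,7], then T [9,8], then Y [10,10], then Y [12,11]; all 8 characters appear in both, in order, and the DP table's final entry dp[12][11] is also 8, so no common subsequence is longer.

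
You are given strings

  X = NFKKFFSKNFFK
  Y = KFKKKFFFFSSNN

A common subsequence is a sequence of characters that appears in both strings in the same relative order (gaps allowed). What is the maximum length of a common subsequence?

Taking F (X #2, Y #2), then K (X #3, Y #4), then K (X #4, Y #5), then F (X #5, Y #8), then F (X #6, Y #9), then S (X #7, Y #11), then N (X #9, Y #13) gives a common subsequence of length 7. Since dp[12][13] = 7, nothing longer is possible.

7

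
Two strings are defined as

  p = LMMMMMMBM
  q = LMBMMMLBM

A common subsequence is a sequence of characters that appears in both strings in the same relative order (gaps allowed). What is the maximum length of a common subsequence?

7

Match L (p #1, q #1), then M (p #2, q #2), then M (p #3, q #4), then M (p #4, q #5), then M (p #5, q #6), then B (p #8, q #8), then M (p #9, q #9) — 7 characters in the same relative order in both, and the DP table's final entry dp[9][9] is also 7, so no common subsequence is longer.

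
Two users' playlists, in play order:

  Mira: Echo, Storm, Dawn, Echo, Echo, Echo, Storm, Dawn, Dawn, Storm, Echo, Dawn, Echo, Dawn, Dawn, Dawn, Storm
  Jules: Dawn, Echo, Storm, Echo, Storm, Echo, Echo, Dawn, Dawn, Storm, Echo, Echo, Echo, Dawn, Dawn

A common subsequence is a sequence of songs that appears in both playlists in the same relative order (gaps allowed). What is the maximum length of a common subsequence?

Match Echo at Mira[1]=Jules[2], then Storm at Mira[2]=Jules[3], then Echo at Mira[4]=Jules[4], then Echo at Mira[5]=Jules[6], then Echo at Mira[6]=Jules[7], then Dawn at Mira[8]=Jules[8], then Dawn at Mira[9]=Jules[9], then Storm at Mira[10]=Jules[10], then Echo at Mira[11]=Jules[12], then Echo at Mira[13]=Jules[13], then Dawn at Mira[15]=Jules[14], then Dawn at Mira[16]=Jules[15] — 12 songs in the same relative order in both, and the DP table's final entry dp[17][15] is also 12, so no common subsequence is longer.

12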